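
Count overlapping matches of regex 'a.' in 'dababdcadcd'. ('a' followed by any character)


Pattern: a. means 'a' followed by any character.
Scanning 'dababdcadcd' position-by-position:
  Pos 0: window 'da' -> no
  Pos 1: window 'ab' -> MATCH
  Pos 2: window 'ba' -> no
  Pos 3: window 'ab' -> MATCH
  Pos 4: window 'bd' -> no
  Pos 5: window 'dc' -> no
  Pos 6: window 'ca' -> no
  Pos 7: window 'ad' -> MATCH
  Pos 8: window 'dc' -> no
  Pos 9: window 'cd' -> no
  Pos 10: window 'd' -> no
Total matches: 3

3


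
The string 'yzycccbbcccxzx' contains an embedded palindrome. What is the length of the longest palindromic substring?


Scanning 'yzycccbbcccxzx' for palindromic substrings.
Substring at positions 3-10: 'cccbbccc'.
Check: reverse('cccbbccc') = 'cccbbccc' -> palindrome confirmed.
Neighbouring characters ('y' / 'x') break symmetry, so it cannot extend further.
No longer palindromic substring exists; longest length = 8

8


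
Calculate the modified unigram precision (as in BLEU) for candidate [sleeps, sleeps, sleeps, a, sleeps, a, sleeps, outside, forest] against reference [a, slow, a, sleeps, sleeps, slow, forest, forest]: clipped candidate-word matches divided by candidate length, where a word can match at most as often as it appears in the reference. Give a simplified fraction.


Reference word counts: {'a': 2, 'forest': 2, 'sleeps': 2, 'slow': 2}
Checking each candidate word (with clipping):
  'sleeps' -> in reference (ref count 2, used 1/2) -> match (matches: 1)
  'sleeps' -> in reference (ref count 2, used 2/2) -> match (matches: 2)
  'sleeps' -> ref count 2 already used up (2/2) -> clipped, no match (matches: 2)
  'a' -> in reference (ref count 2, used 1/2) -> match (matches: 3)
  'sleeps' -> ref count 2 already used up (2/2) -> clipped, no match (matches: 3)
  'a' -> in reference (ref count 2, used 2/2) -> match (matches: 4)
  'sleeps' -> ref count 2 already used up (2/2) -> clipped, no match (matches: 4)
  'outside' -> not in reference -> no match (matches: 4)
  'forest' -> in reference (ref count 2, used 1/2) -> match (matches: 5)
Clipped matches: 5, Candidate length: 9
Precision = 5/9

5/9


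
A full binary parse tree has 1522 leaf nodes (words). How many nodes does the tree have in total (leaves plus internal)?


Leaf nodes (terminals): 1522
Internal nodes = n - 1 = 1522 - 1 = 1521
Total = leaves + internal = 1522 + 1521 = 3043

3043


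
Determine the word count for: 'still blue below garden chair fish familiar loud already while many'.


Counting words by splitting on spaces:
  Word 1: 'still'
  Word 2: 'blue'
  Word 3: 'below'
  Word 4: 'garden'
  Word 5: 'chair'
  Word 6: 'fish'
  Word 7: 'familiar'
  Word 8: 'loud'
  Word 9: 'already'
  Word 10: 'while'
  Word 11: 'many'
Total words: 11

11


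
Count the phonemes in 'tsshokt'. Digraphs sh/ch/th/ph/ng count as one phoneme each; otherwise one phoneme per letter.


Parsing 'tsshokt' greedily, digraphs first:
  't' -> consonant phoneme (phonemes so far: 1)
  's' -> consonant phoneme (phonemes so far: 2)
  'sh' -> digraph (1 consonant phoneme) (phonemes so far: 3)
  'o' -> vowel phoneme (phonemes so far: 4)
  'k' -> consonant phoneme (phonemes so far: 5)
  't' -> consonant phoneme (phonemes so far: 6)
Total phonemes: 6

6


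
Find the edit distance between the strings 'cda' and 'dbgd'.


Building DP table for s1='cda' (len 3) and s2='dbgd' (len 4):
       d  b  g  d
    0  1  2  3  4
  c 1  1  2  3  4
  d 2  1  2  3  3
  a 3  2  2  3  4
Edit distance = dp[3][4] = 4

4


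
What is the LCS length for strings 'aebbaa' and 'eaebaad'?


DP table for LCS of 'aebbaa' and 'eaebaad':
       e  a  e  b  a  a  d
    0  0  0  0  0  0  0  0
  a 0  0  1  1  1  1  1  1
  e 0  1  1  2  2  2  2  2
  b 0  1  1  2  3  3  3  3
  b 0  1  1  2  3  3  3  3
  a 0  1  2  2  3  4  4  4
  a 0  1  2  2  3  4  5  5
LCS: 'aebaa'
LCS length = 5

5


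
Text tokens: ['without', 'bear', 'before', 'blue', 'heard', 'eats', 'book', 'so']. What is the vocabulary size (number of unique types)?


Listing all tokens and tracking unique types:
  Token 1: 'without' -> NEW (unique so far: 1)
  Token 2: 'bear' -> NEW (unique so far: 2)
  Token 3: 'before' -> NEW (unique so far: 3)
  Token 4: 'blue' -> NEW (unique so far: 4)
  Token 5: 'heard' -> NEW (unique so far: 5)
  Token 6: 'eats' -> NEW (unique so far: 6)
  Token 7: 'book' -> NEW (unique so far: 7)
  Token 8: 'so' -> NEW (unique so far: 8)
Unique types: ('bear', 'before', 'blue', 'book', 'eats', 'heard', 'so', 'without')
Vocabulary size: 8

8


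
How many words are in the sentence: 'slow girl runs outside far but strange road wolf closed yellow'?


Counting words by splitting on spaces:
  Word 1: 'slow'
  Word 2: 'girl'
  Word 3: 'runs'
  Word 4: 'outside'
  Word 5: 'far'
  Word 6: 'but'
  Word 7: 'strange'
  Word 8: 'road'
  Word 9: 'wolf'
  Word 10: 'closed'
  Word 11: 'yellow'
Total words: 11

11


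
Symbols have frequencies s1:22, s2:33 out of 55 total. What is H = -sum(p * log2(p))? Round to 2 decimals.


Computing entropy H = -sum(p_i * log2(p_i)):
  s1: p = 22/55 = 0.4000, -p*log2(p) = 0.5288
  s2: p = 33/55 = 0.6000, -p*log2(p) = 0.4422
H = sum of terms = 0.9710
Rounded to 2 decimals: 0.97

0.97


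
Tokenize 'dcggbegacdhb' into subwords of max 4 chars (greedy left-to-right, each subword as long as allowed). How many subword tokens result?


'dcggbegacdhb' has 12 characters.
Chunking with max size 4:
  Chunk 1: 'dcgg' (positions 0-3)
  Chunk 2: 'bega' (positions 4-7)
  Chunk 3: 'cdhb' (positions 8-11)
Total chunks: ceil(12 / 4) = 3

3


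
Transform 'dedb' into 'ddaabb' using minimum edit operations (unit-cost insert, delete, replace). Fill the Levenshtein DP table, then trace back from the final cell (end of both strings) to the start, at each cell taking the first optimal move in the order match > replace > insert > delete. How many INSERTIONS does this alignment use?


Edit distance = 4. Backtracking from cell (4, 6) with preference match > replace > insert > delete,
then listing the resulting alignment 'dedb' -> 'ddaabb' left to right:
  Step 1: insert 'd' [insertion #1]
  Step 2: keep 'd'
  Step 3: insert 'a' [insertion #2]
  Step 4: replace e->a
  Step 5: replace d->b
  Step 6: keep 'b'
Total insertions: 2

2


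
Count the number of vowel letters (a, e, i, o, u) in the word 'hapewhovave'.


Scanning each character of 'hapewhovave':
  Position 1: 'h' -> consonant (running count: 0)
  Position 2: 'a' -> vowel (running count: 1)
  Position 3: 'p' -> consonant (running count: 1)
  Position 4: 'e' -> vowel (running count: 2)
  Position 5: 'w' -> consonant (running count: 2)
  Position 6: 'h' -> consonant (running count: 2)
  Position 7: 'o' -> vowel (running count: 3)
  Position 8: 'v' -> consonant (running count: 3)
  Position 9: 'a' -> vowel (running count: 4)
  Position 10: 'v' -> consonant (running count: 4)
  Position 11: 'e' -> vowel (running count: 5)
Total vowels: 5

5


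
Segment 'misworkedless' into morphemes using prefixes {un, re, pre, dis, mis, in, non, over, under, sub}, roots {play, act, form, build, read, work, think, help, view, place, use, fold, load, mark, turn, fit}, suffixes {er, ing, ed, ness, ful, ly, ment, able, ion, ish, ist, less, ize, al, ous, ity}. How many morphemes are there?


Segmenting 'misworkedless' against the inventory:
  'mis' -> prefix (morpheme 1)
  'work' -> root (morpheme 2)
  'ed' -> suffix (morpheme 3)
  'less' -> suffix (morpheme 4)
Total morphemes: 4

4


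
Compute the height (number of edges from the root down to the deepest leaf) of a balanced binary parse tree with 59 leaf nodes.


In a balanced binary tree with n leaves the deepest leaf is ceil(log2(n)) edges below the root.
log2(59) = 5.8826
ceil(5.8826) = 6
height (edges) = 6

6


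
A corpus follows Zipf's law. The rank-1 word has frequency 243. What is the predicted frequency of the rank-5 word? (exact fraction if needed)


Zipf's law: freq(rank) = f1 / rank
f1 = 243, rank = 5
freq = 243 / 5
GCD(243, 5) = 1
Simplified: 243/5

243/5


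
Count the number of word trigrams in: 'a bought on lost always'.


Word trigrams from [5] words:
  Trigram 1: (a bought on)
  Trigram 2: (bought on lost)
  Trigram 3: (on lost always)
Total word trigrams: 5 - 2 = 3

3


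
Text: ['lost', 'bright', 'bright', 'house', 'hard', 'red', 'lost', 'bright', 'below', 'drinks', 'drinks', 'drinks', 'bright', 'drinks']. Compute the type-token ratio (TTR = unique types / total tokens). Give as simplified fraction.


Tokens: 14
Unique types: ('below', 'bright', 'drinks', 'hard', 'house', 'lost', 'red') = 7
TTR = 7/14
Simplify: divide both by 7 -> 1/2
TTR = 1/2

1/2


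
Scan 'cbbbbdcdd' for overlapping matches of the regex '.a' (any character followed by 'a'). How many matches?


Pattern: .a means any character followed by 'a'.
Scanning 'cbbbbdcdd' position-by-position:
  Pos 0: window 'cb' -> no
  Pos 1: window 'bb' -> no
  Pos 2: window 'bb' -> no
  Pos 3: window 'bb' -> no
  Pos 4: window 'bd' -> no
  Pos 5: window 'dc' -> no
  Pos 6: window 'cd' -> no
  Pos 7: window 'dd' -> no
  Pos 8: window 'd' -> no
Total matches: 0

0


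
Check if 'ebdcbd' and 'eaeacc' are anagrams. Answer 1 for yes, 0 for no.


Sort characters of 'ebdcbd': 'bbcdde'
Sort characters of 'eaeacc': 'aaccee'
Sorted forms differ -> they are NOT anagrams
Result: 0

0


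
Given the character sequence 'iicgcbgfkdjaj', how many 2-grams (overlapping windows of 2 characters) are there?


String 'iicgcbgfkdjaj' has length L = 13.
Number of overlapping n-grams = L - n + 1
Substituting: 13 - 2 + 1 = 12

12


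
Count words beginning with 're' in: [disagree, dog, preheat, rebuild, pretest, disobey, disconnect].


Checking each word for prefix 're':
  'disagree' -> no (count: 0)
  'dog' -> no (count: 0)
  'preheat' -> no (count: 0)
  'rebuild' -> YES, starts with 're' (count: 1)
  'pretest' -> no (count: 1)
  'disobey' -> no (count: 1)
  'disconnect' -> no (count: 1)
Total with prefix 're': 1

1


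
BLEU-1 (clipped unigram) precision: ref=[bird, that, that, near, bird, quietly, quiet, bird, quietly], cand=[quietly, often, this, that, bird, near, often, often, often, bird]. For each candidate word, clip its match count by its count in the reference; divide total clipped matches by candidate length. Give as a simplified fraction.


Reference word counts: {'bird': 3, 'near': 1, 'quiet': 1, 'quietly': 2, 'that': 2}
Checking each candidate word (with clipping):
  'quietly' -> in reference (ref count 2, used 1/2) -> match (matches: 1)
  'often' -> not in reference -> no match (matches: 1)
  'this' -> not in reference -> no match (matches: 1)
  'that' -> in reference (ref count 2, used 1/2) -> match (matches: 2)
  'bird' -> in reference (ref count 3, used 1/3) -> match (matches: 3)
  'near' -> in reference (ref count 1, used 1/1) -> match (matches: 4)
  'often' -> not in reference -> no match (matches: 4)
  'often' -> not in reference -> no match (matches: 4)
  'often' -> not in reference -> no match (matches: 4)
  'bird' -> in reference (ref count 3, used 2/3) -> match (matches: 5)
Clipped matches: 5, Candidate length: 10
Precision = 5/10 = 1/2

1/2


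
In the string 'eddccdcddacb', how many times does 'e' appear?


Scanning 'eddccdcddacb' for 'e':
  Position 0: 'e' -> MATCH (count: 1)
Total occurrences of 'e': 1

1


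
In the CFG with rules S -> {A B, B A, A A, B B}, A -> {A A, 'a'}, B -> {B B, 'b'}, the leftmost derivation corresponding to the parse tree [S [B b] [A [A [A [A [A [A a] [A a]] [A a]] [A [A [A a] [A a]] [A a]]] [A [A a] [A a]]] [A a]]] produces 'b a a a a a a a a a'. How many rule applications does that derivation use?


Every bracketed nonterminal node [X ...] in the tree is produced by exactly one rule application.
Reading the tree off as a leftmost derivation:
  Step 1: S  =>  B A   (applied S -> B A)
  Step 2: B A  =>  b A   (applied B -> b)
  Step 3: b A  =>  b A A   (applied A -> A A)
  Step 4: b A A  =>  b A A A   (applied A -> A A)
  Step 5: b A A A  =>  b A A A A   (applied A -> A A)
  Step 6: b A A A A  =>  b A A A A A   (applied A -> A A)
  Step 7: b A A A A A  =>  b A A A A A A   (applied A -> A A)
  Step 8: b A A A A A A  =>  b a A A A A A   (applied A -> a)
  Step 9: b a A A A A A  =>  b a a A A A A   (applied A -> a)
  Step 10: b a a A A A A  =>  b a a a A A A   (applied A -> a)
  Step 11: b a a a A A A  =>  b a a a A A A A   (applied A -> A A)
  Step 12: b a a a A A A A  =>  b a a a A A A A A   (applied A -> A A)
  Step 13: b a a a A A A A A  =>  b a a a a A A A A   (applied A -> a)
  Step 14: b a a a a A A A A  =>  b a a a a a A A A   (applied A -> a)
  Step 15: b a a a a a A A A  =>  b a a a a a a A A   (applied A -> a)
  Step 16: b a a a a a a A A  =>  b a a a a a a A A A   (applied A -> A A)
  Step 17: b a a a a a a A A A  =>  b a a a a a a a A A   (applied A -> a)
  Step 18: b a a a a a a a A A  =>  b a a a a a a a a A   (applied A -> a)
  Step 19: b a a a a a a a a A  =>  b a a a a a a a a a   (applied A -> a)
Final yield: b a a a a a a a a a
Total rewrite steps: 19

19


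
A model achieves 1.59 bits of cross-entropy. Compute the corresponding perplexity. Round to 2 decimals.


Perplexity formula: PP = 2^H
H = 1.59
PP = 2^1.59
Decompose: 2^1.59 = 2^1 * 2^0.59
2^1 = 2, 2^0.59 ~ 1.5052467
PP ~ 2 * 1.5052467 = 3.0104934
Rounded to 2 decimals: 3.01

3.01


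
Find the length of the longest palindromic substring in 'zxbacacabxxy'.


Scanning 'zxbacacabxxy' for palindromic substrings.
Substring at positions 1-9: 'xbacacabx'.
Check: reverse('xbacacabx') = 'xbacacabx' -> palindrome confirmed.
Neighbouring characters ('z' / 'x') break symmetry, so it cannot extend further.
No longer palindromic substring exists; longest length = 9

9


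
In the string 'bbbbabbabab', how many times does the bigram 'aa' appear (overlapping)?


Scanning 'bbbbabbabab' for bigram 'aa':
  Position 0: 'bb' -> no
  Position 1: 'bb' -> no
  Position 2: 'bb' -> no
  Position 3: 'ba' -> no
  Position 4: 'ab' -> no
  Position 5: 'bb' -> no
  Position 6: 'ba' -> no
  Position 7: 'ab' -> no
  Position 8: 'ba' -> no
  Position 9: 'ab' -> no
Total matches: 0

0


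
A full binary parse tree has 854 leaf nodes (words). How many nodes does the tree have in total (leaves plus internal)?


Leaf nodes (terminals): 854
Internal nodes = n - 1 = 854 - 1 = 853
Total = leaves + internal = 854 + 853 = 1707

1707


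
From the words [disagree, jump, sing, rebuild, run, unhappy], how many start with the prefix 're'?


Checking each word for prefix 're':
  'disagree' -> no (count: 0)
  'jump' -> no (count: 0)
  'sing' -> no (count: 0)
  'rebuild' -> YES, starts with 're' (count: 1)
  'run' -> no (count: 1)
  'unhappy' -> no (count: 1)
Total with prefix 're': 1

1


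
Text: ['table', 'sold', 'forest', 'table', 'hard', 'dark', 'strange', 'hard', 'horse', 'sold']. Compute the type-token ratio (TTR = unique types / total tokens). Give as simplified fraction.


Tokens: 10
Unique types: ('dark', 'forest', 'hard', 'horse', 'sold', 'strange', 'table') = 7
TTR = 7/10
Already in lowest terms.

7/10


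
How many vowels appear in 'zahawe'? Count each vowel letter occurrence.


Scanning each character of 'zahawe':
  Position 1: 'z' -> consonant (running count: 0)
  Position 2: 'a' -> vowel (running count: 1)
  Position 3: 'h' -> consonant (running count: 1)
  Position 4: 'a' -> vowel (running count: 2)
  Position 5: 'w' -> consonant (running count: 2)
  Position 6: 'e' -> vowel (running count: 3)
Total vowels: 3

3


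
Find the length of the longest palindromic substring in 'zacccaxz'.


Scanning 'zacccaxz' for palindromic substrings.
Substring at positions 1-5: 'accca'.
Check: reverse('accca') = 'accca' -> palindrome confirmed.
Neighbouring characters ('z' / 'x') break symmetry, so it cannot extend further.
No longer palindromic substring exists; longest length = 5

5


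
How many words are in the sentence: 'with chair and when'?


Counting words by splitting on spaces:
  Word 1: 'with'
  Word 2: 'chair'
  Word 3: 'and'
  Word 4: 'when'
Total words: 4

4


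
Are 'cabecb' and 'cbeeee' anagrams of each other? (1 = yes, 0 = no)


Sort characters of 'cabecb': 'abbcce'
Sort characters of 'cbeeee': 'bceeee'
Sorted forms differ -> they are NOT anagrams
Result: 0

0


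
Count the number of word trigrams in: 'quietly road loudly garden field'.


Word trigrams from [5] words:
  Trigram 1: (quietly road loudly)
  Trigram 2: (road loudly garden)
  Trigram 3: (loudly garden field)
Total word trigrams: 5 - 2 = 3

3


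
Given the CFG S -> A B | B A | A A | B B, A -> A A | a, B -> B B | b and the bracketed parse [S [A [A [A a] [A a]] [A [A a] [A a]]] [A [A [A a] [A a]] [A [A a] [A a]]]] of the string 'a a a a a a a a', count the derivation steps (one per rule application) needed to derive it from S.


Every bracketed nonterminal node [X ...] in the tree is produced by exactly one rule application.
Reading the tree off as a leftmost derivation:
  Step 1: S  =>  A A   (applied S -> A A)
  Step 2: A A  =>  A A A   (applied A -> A A)
  Step 3: A A A  =>  A A A A   (applied A -> A A)
  Step 4: A A A A  =>  a A A A   (applied A -> a)
  Step 5: a A A A  =>  a a A A   (applied A -> a)
  Step 6: a a A A  =>  a a A A A   (applied A -> A A)
  Step 7: a a A A A  =>  a a a A A   (applied A -> a)
  Step 8: a a a A A  =>  a a a a A   (applied A -> a)
  Step 9: a a a a A  =>  a a a a A A   (applied A -> A A)
  Step 10: a a a a A A  =>  a a a a A A A   (applied A -> A A)
  Step 11: a a a a A A A  =>  a a a a a A A   (applied A -> a)
  Step 12: a a a a a A A  =>  a a a a a a A   (applied A -> a)
  Step 13: a a a a a a A  =>  a a a a a a A A   (applied A -> A A)
  Step 14: a a a a a a A A  =>  a a a a a a a A   (applied A -> a)
  Step 15: a a a a a a a A  =>  a a a a a a a a   (applied A -> a)
Final yield: a a a a a a a a
Total rewrite steps: 15

15


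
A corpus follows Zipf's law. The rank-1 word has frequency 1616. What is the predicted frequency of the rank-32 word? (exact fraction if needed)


Zipf's law: freq(rank) = f1 / rank
f1 = 1616, rank = 32
freq = 1616 / 32
GCD(1616, 32) = 16
Simplified: 101/2

101/2


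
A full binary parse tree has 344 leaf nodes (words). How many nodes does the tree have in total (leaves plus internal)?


Leaf nodes (terminals): 344
Internal nodes = n - 1 = 344 - 1 = 343
Total = leaves + internal = 344 + 343 = 687

687


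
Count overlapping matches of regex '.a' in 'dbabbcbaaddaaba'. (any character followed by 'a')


Pattern: .a means any character followed by 'a'.
Scanning 'dbabbcbaaddaaba' position-by-position:
  Pos 0: window 'db' -> no
  Pos 1: window 'ba' -> MATCH
  Pos 2: window 'ab' -> no
  Pos 3: window 'bb' -> no
  Pos 4: window 'bc' -> no
  Pos 5: window 'cb' -> no
  Pos 6: window 'ba' -> MATCH
  Pos 7: window 'aa' -> MATCH
  Pos 8: window 'ad' -> no
  Pos 9: window 'dd' -> no
  Pos 10: window 'da' -> MATCH
  Pos 11: window 'aa' -> MATCH
  Pos 12: window 'ab' -> no
  Pos 13: window 'ba' -> MATCH
  Pos 14: window 'a' -> no
Total matches: 6

6


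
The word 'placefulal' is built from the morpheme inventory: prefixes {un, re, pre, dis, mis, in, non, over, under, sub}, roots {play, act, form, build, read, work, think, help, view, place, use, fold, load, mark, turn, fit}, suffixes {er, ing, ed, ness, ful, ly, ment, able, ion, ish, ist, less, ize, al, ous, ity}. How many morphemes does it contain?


Segmenting 'placefulal' against the inventory:
  'place' -> root (morpheme 1)
  'ful' -> suffix (morpheme 2)
  'al' -> suffix (morpheme 3)
Total morphemes: 3

3


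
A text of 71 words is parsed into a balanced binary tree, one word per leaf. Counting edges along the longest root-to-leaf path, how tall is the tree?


In a balanced binary tree with n leaves the deepest leaf is ceil(log2(n)) edges below the root.
log2(71) = 6.1497
ceil(6.1497) = 7
height (edges) = 7

7


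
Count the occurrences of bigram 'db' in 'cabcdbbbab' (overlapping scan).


Scanning 'cabcdbbbab' for bigram 'db':
  Position 0: 'ca' -> no
  Position 1: 'ab' -> no
  Position 2: 'bc' -> no
  Position 3: 'cd' -> no
  Position 4: 'db' -> MATCH
  Position 5: 'bb' -> no
  Position 6: 'bb' -> no
  Position 7: 'ba' -> no
  Position 8: 'ab' -> no
Total matches: 1

1


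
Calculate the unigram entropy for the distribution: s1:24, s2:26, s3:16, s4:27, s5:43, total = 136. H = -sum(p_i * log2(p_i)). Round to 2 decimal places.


Computing entropy H = -sum(p_i * log2(p_i)):
  s1: p = 24/136 = 0.1765, -p*log2(p) = 0.4416
  s2: p = 26/136 = 0.1912, -p*log2(p) = 0.4563
  s3: p = 16/136 = 0.1176, -p*log2(p) = 0.3632
  s4: p = 27/136 = 0.1985, -p*log2(p) = 0.4631
  s5: p = 43/136 = 0.3162, -p*log2(p) = 0.5252
H = sum of terms = 2.2494
Rounded to 2 decimals: 2.25

2.25


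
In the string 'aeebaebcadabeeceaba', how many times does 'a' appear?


Scanning 'aeebaebcadabeeceaba' for 'a':
  Position 0: 'a' -> MATCH (count: 1)
  Position 4: 'a' -> MATCH (count: 2)
  Position 8: 'a' -> MATCH (count: 3)
  Position 10: 'a' -> MATCH (count: 4)
  Position 16: 'a' -> MATCH (count: 5)
  Position 18: 'a' -> MATCH (count: 6)
Total occurrences of 'a': 6

6


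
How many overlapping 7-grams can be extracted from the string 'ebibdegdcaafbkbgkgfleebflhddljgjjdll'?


String 'ebibdegdcaafbkbgkgfleebflhddljgjjdll' has length L = 36.
Number of overlapping n-grams = L - n + 1
Substituting: 36 - 7 + 1 = 30

30


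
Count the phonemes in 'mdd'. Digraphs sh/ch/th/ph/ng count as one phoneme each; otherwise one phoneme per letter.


Parsing 'mdd' greedily, digraphs first:
  'm' -> consonant phoneme (phonemes so far: 1)
  'd' -> consonant phoneme (phonemes so far: 2)
  'd' -> consonant phoneme (phonemes so far: 3)
Total phonemes: 3

3


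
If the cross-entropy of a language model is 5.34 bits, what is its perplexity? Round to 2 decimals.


Perplexity formula: PP = 2^H
H = 5.34
PP = 2^5.34
Decompose: 2^5.34 = 2^5 * 2^0.34
2^5 = 32, 2^0.34 ~ 1.2657566
PP ~ 32 * 1.2657566 = 40.5042112
Rounded to 2 decimals: 40.50

40.50


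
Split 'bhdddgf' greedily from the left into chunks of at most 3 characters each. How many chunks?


'bhdddgf' has 7 characters.
Chunking with max size 3:
  Chunk 1: 'bhd' (positions 0-2)
  Chunk 2: 'ddg' (positions 3-5)
  Chunk 3: 'f' (positions 6-6)
Total chunks: ceil(7 / 3) = 3

3


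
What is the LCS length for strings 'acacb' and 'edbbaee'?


DP table for LCS of 'acacb' and 'edbbaee':
       e  d  b  b  a  e  e
    0  0  0  0  0  0  0  0
  a 0  0  0  0  0  1  1  1
  c 0  0  0  0  0  1  1  1
  a 0  0  0  0  0  1  1  1
  c 0  0  0  0  0  1  1  1
  b 0  0  0  1  1  1  1  1
LCS: 'a'
LCS length = 1

1


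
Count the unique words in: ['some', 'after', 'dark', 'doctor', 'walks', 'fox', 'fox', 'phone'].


Listing all tokens and tracking unique types:
  Token 1: 'some' -> NEW (unique so far: 1)
  Token 2: 'after' -> NEW (unique so far: 2)
  Token 3: 'dark' -> NEW (unique so far: 3)
  Token 4: 'doctor' -> NEW (unique so far: 4)
  Token 5: 'walks' -> NEW (unique so far: 5)
  Token 6: 'fox' -> NEW (unique so far: 6)
  Token 7: 'fox' -> duplicate (unique so far: 6)
  Token 8: 'phone' -> NEW (unique so far: 7)
Unique types: ('after', 'dark', 'doctor', 'fox', 'phone', 'some', 'walks')
Vocabulary size: 7

7


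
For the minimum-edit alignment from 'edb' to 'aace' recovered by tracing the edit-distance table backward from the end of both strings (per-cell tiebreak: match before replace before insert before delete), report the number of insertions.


Edit distance = 4. Backtracking from cell (3, 4) with preference match > replace > insert > delete,
then listing the resulting alignment 'edb' -> 'aace' left to right:
  Step 1: insert 'a' [insertion #1]
  Step 2: replace e->a
  Step 3: replace d->c
  Step 4: replace b->e
Total insertions: 1

1


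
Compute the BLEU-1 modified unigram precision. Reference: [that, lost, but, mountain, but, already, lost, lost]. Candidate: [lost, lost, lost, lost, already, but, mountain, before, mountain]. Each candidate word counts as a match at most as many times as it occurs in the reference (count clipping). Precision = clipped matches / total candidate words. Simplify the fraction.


Reference word counts: {'already': 1, 'but': 2, 'lost': 3, 'mountain': 1, 'that': 1}
Checking each candidate word (with clipping):
  'lost' -> in reference (ref count 3, used 1/3) -> match (matches: 1)
  'lost' -> in reference (ref count 3, used 2/3) -> match (matches: 2)
  'lost' -> in reference (ref count 3, used 3/3) -> match (matches: 3)
  'lost' -> ref count 3 already used up (3/3) -> clipped, no match (matches: 3)
  'already' -> in reference (ref count 1, used 1/1) -> match (matches: 4)
  'but' -> in reference (ref count 2, used 1/2) -> match (matches: 5)
  'mountain' -> in reference (ref count 1, used 1/1) -> match (matches: 6)
  'before' -> not in reference -> no match (matches: 6)
  'mountain' -> ref count 1 already used up (1/1) -> clipped, no match (matches: 6)
Clipped matches: 6, Candidate length: 9
Precision = 6/9 = 2/3

2/3


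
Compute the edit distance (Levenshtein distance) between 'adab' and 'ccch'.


Building DP table for s1='adab' (len 4) and s2='ccch' (len 4):
       c  c  c  h
    0  1  2  3  4
  a 1  1  2  3  4
  d 2  2  2  3  4
  a 3  3  3  3  4
  b 4  4  4  4  4
Edit distance = dp[4][4] = 4

4


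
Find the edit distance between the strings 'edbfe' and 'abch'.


Building DP table for s1='edbfe' (len 5) and s2='abch' (len 4):
       a  b  c  h
    0  1  2  3  4
  e 1  1  2  3  4
  d 2  2  2  3  4
  b 3  3  2  3  4
  f 4  4  3  3  4
  e 5  5  4  4  4
Edit distance = dp[5][4] = 4

4


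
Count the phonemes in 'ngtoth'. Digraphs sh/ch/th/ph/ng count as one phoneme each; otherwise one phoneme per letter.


Parsing 'ngtoth' greedily, digraphs first:
  'ng' -> digraph (1 consonant phoneme) (phonemes so far: 1)
  't' -> consonant phoneme (phonemes so far: 2)
  'o' -> vowel phoneme (phonemes so far: 3)
  'th' -> digraph (1 consonant phoneme) (phonemes so far: 4)
Total phonemes: 4

4


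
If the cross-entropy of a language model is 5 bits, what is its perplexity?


Perplexity formula: PP = 2^H
H = 5
PP = 2^5
Steps: 2^1 = 2, 2^2 = 4, 2^3 = 8, 2^4 = 16, 2^5 = 32
PP = 32

32


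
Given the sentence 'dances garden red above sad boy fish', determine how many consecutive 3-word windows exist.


Word trigrams from [7] words:
  Trigram 1: (dances garden red)
  Trigram 2: (garden red above)
  Trigram 3: (red above sad)
  Trigram 4: (above sad boy)
  Trigram 5: (sad boy fish)
Total word trigrams: 7 - 2 = 5

5


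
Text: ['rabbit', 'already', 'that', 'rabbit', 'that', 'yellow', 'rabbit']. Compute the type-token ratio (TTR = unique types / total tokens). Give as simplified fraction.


Tokens: 7
Unique types: ('already', 'rabbit', 'that', 'yellow') = 4
TTR = 4/7
Already in lowest terms.

4/7


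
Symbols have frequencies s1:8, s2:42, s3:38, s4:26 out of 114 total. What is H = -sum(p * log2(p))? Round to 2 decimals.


Computing entropy H = -sum(p_i * log2(p_i)):
  s1: p = 8/114 = 0.0702, -p*log2(p) = 0.2690
  s2: p = 42/114 = 0.3684, -p*log2(p) = 0.5307
  s3: p = 38/114 = 0.3333, -p*log2(p) = 0.5283
  s4: p = 26/114 = 0.2281, -p*log2(p) = 0.4863
H = sum of terms = 1.8143
Rounded to 2 decimals: 1.81

1.81


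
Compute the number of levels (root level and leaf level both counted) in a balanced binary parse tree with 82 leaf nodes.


In a balanced binary tree with n leaves the deepest leaf is ceil(log2(n)) edges below the root,
so counting node levels inclusive of root and leaves gives ceil(log2(n)) + 1 levels.
log2(82) = 6.3576
ceil(6.3576) = 7
levels = 7 + 1 = 8

8


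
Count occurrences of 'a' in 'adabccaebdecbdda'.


Scanning 'adabccaebdecbdda' for 'a':
  Position 0: 'a' -> MATCH (count: 1)
  Position 2: 'a' -> MATCH (count: 2)
  Position 6: 'a' -> MATCH (count: 3)
  Position 15: 'a' -> MATCH (count: 4)
Total occurrences of 'a': 4

4


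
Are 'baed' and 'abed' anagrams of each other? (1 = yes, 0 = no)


Sort characters of 'baed': 'abde'
Sort characters of 'abed': 'abde'
Sorted forms match -> they ARE anagrams
Result: 1

1


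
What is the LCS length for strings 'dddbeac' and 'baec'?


DP table for LCS of 'dddbeac' and 'baec':
       b  a  e  c
    0  0  0  0  0
  d 0  0  0  0  0
  d 0  0  0  0  0
  d 0  0  0  0  0
  b 0  1  1  1  1
  e 0  1  1  2  2
  a 0  1  2  2  2
  c 0  1  2  2  3
LCS: 'bec'
LCS length = 3

3


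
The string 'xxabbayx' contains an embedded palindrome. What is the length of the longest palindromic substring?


Scanning 'xxabbayx' for palindromic substrings.
Substring at positions 2-5: 'abba'.
Check: reverse('abba') = 'abba' -> palindrome confirmed.
Neighbouring characters ('x' / 'y') break symmetry, so it cannot extend further.
No longer palindromic substring exists; longest length = 4

4


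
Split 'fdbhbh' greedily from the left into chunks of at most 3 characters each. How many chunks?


'fdbhbh' has 6 characters.
Chunking with max size 3:
  Chunk 1: 'fdb' (positions 0-2)
  Chunk 2: 'hbh' (positions 3-5)
Total chunks: ceil(6 / 3) = 2

2


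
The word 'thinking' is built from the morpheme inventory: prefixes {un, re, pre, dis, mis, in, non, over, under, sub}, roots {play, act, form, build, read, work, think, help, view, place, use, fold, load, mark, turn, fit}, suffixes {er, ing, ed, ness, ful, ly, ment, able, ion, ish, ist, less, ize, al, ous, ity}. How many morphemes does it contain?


Segmenting 'thinking' against the inventory:
  'think' -> root (morpheme 1)
  'ing' -> suffix (morpheme 2)
Total morphemes: 2

2


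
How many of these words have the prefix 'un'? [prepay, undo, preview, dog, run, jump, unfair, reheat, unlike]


Checking each word for prefix 'un':
  'prepay' -> no (count: 0)
  'undo' -> YES, starts with 'un' (count: 1)
  'preview' -> no (count: 1)
  'dog' -> no (count: 1)
  'run' -> no (count: 1)
  'jump' -> no (count: 1)
  'unfair' -> YES, starts with 'un' (count: 2)
  'reheat' -> no (count: 2)
  'unlike' -> YES, starts with 'un' (count: 3)
Total with prefix 'un': 3

3


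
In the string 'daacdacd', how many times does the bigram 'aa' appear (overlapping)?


Scanning 'daacdacd' for bigram 'aa':
  Position 0: 'da' -> no
  Position 1: 'aa' -> MATCH
  Position 2: 'ac' -> no
  Position 3: 'cd' -> no
  Position 4: 'da' -> no
  Position 5: 'ac' -> no
  Position 6: 'cd' -> no
Total matches: 1

1


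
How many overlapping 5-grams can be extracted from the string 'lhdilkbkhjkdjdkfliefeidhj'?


String 'lhdilkbkhjkdjdkfliefeidhj' has length L = 25.
Number of overlapping n-grams = L - n + 1
Substituting: 25 - 5 + 1 = 21

21


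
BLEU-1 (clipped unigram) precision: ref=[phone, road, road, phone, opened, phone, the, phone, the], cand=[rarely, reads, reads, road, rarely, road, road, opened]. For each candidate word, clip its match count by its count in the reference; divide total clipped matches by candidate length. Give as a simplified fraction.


Reference word counts: {'opened': 1, 'phone': 4, 'road': 2, 'the': 2}
Checking each candidate word (with clipping):
  'rarely' -> not in reference -> no match (matches: 0)
  'reads' -> not in reference -> no match (matches: 0)
  'reads' -> not in reference -> no match (matches: 0)
  'road' -> in reference (ref count 2, used 1/2) -> match (matches: 1)
  'rarely' -> not in reference -> no match (matches: 1)
  'road' -> in reference (ref count 2, used 2/2) -> match (matches: 2)
  'road' -> ref count 2 already used up (2/2) -> clipped, no match (matches: 2)
  'opened' -> in reference (ref count 1, used 1/1) -> match (matches: 3)
Clipped matches: 3, Candidate length: 8
Precision = 3/8

3/8


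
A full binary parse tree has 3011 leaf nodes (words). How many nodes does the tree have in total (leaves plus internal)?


Leaf nodes (terminals): 3011
Internal nodes = n - 1 = 3011 - 1 = 3010
Total = leaves + internal = 3011 + 3010 = 6021

6021


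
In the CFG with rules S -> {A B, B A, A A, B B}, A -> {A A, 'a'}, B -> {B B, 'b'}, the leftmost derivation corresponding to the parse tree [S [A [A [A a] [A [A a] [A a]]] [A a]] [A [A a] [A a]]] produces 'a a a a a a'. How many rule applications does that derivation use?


Every bracketed nonterminal node [X ...] in the tree is produced by exactly one rule application.
Reading the tree off as a leftmost derivation:
  Step 1: S  =>  A A   (applied S -> A A)
  Step 2: A A  =>  A A A   (applied A -> A A)
  Step 3: A A A  =>  A A A A   (applied A -> A A)
  Step 4: A A A A  =>  a A A A   (applied A -> a)
  Step 5: a A A A  =>  a A A A A   (applied A -> A A)
  Step 6: a A A A A  =>  a a A A A   (applied A -> a)
  Step 7: a a A A A  =>  a a a A A   (applied A -> a)
  Step 8: a a a A A  =>  a a a a A   (applied A -> a)
  Step 9: a a a a A  =>  a a a a A A   (applied A -> A A)
  Step 10: a a a a A A  =>  a a a a a A   (applied A -> a)
  Step 11: a a a a a A  =>  a a a a a a   (applied A -> a)
Final yield: a a a a a a
Total rewrite steps: 11

11


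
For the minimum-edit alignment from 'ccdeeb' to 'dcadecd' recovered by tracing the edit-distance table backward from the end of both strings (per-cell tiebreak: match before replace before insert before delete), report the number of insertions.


Edit distance = 4. Backtracking from cell (6, 7) with preference match > replace > insert > delete,
then listing the resulting alignment 'ccdeeb' -> 'dcadecd' left to right:
  Step 1: insert 'd' [insertion #1]
  Step 2: keep 'c'
  Step 3: replace c->a
  Step 4: keep 'd'
  Step 5: keep 'e'
  Step 6: replace e->c
  Step 7: replace b->d
Total insertions: 1

1


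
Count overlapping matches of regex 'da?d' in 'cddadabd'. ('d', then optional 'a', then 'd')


Pattern: da?d means 'd', then optional 'a', then 'd'.
Scanning 'cddadabd' position-by-position:
  Pos 0: window 'cdd' -> no
  Pos 1: window 'dda' -> MATCH
  Pos 2: window 'dad' -> MATCH
  Pos 3: window 'ada' -> no
  Pos 4: window 'dab' -> no
  Pos 5: window 'abd' -> no
  Pos 6: window 'bd' -> no
  Pos 7: window 'd' -> no
Total matches: 2

2


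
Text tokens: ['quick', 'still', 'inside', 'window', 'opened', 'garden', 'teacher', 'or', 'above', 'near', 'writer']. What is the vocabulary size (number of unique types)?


Listing all tokens and tracking unique types:
  Token 1: 'quick' -> NEW (unique so far: 1)
  Token 2: 'still' -> NEW (unique so far: 2)
  Token 3: 'inside' -> NEW (unique so far: 3)
  Token 4: 'window' -> NEW (unique so far: 4)
  Token 5: 'opened' -> NEW (unique so far: 5)
  Token 6: 'garden' -> NEW (unique so far: 6)
  Token 7: 'teacher' -> NEW (unique so far: 7)
  Token 8: 'or' -> NEW (unique so far: 8)
  Token 9: 'above' -> NEW (unique so far: 9)
  Token 10: 'near' -> NEW (unique so far: 10)
  Token 11: 'writer' -> NEW (unique so far: 11)
Unique types: ('above', 'garden', 'inside', 'near', 'opened', 'or', 'quick', 'still', 'teacher', 'window', 'writer')
Vocabulary size: 11

11


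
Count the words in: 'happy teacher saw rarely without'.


Counting words by splitting on spaces:
  Word 1: 'happy'
  Word 2: 'teacher'
  Word 3: 'saw'
  Word 4: 'rarely'
  Word 5: 'without'
Total words: 5

5


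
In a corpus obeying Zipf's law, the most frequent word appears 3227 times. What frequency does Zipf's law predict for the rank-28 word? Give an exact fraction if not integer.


Zipf's law: freq(rank) = f1 / rank
f1 = 3227, rank = 28
freq = 3227 / 28
GCD(3227, 28) = 7
Simplified: 461/4

461/4


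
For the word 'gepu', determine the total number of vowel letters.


Scanning each character of 'gepu':
  Position 1: 'g' -> consonant (running count: 0)
  Position 2: 'e' -> vowel (running count: 1)
  Position 3: 'p' -> consonant (running count: 1)
  Position 4: 'u' -> vowel (running count: 2)
Total vowels: 2

2


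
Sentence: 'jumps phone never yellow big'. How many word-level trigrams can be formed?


Word trigrams from [5] words:
  Trigram 1: (jumps phone never)
  Trigram 2: (phone never yellow)
  Trigram 3: (never yellow big)
Total word trigrams: 5 - 2 = 3

3


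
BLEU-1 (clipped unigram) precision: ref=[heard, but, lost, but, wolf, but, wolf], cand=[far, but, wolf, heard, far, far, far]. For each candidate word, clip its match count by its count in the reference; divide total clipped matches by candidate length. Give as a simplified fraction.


Reference word counts: {'but': 3, 'heard': 1, 'lost': 1, 'wolf': 2}
Checking each candidate word (with clipping):
  'far' -> not in reference -> no match (matches: 0)
  'but' -> in reference (ref count 3, used 1/3) -> match (matches: 1)
  'wolf' -> in reference (ref count 2, used 1/2) -> match (matches: 2)
  'heard' -> in reference (ref count 1, used 1/1) -> match (matches: 3)
  'far' -> not in reference -> no match (matches: 3)
  'far' -> not in reference -> no match (matches: 3)
  'far' -> not in reference -> no match (matches: 3)
Clipped matches: 3, Candidate length: 7
Precision = 3/7

3/7


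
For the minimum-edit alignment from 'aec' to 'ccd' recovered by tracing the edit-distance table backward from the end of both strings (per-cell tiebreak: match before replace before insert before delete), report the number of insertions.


Edit distance = 3. Backtracking from cell (3, 3) with preference match > replace > insert > delete,
then listing the resulting alignment 'aec' -> 'ccd' left to right:
  Step 1: replace a->c
  Step 2: replace e->c
  Step 3: replace c->d
Total insertions: 0

0


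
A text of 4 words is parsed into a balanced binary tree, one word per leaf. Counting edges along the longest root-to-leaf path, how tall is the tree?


In a balanced binary tree with n leaves the deepest leaf is ceil(log2(n)) edges below the root.
log2(4) = 2.0000
ceil(2.0000) = 2
height (edges) = 2

2


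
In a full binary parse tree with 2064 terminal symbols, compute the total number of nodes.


Leaf nodes (terminals): 2064
Internal nodes = n - 1 = 2064 - 1 = 2063
Total = leaves + internal = 2064 + 2063 = 4127

4127


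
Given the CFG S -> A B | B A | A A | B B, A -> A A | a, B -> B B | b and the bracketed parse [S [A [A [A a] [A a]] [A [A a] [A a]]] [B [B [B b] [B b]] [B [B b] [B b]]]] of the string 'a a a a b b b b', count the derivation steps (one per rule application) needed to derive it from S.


Every bracketed nonterminal node [X ...] in the tree is produced by exactly one rule application.
Reading the tree off as a leftmost derivation:
  Step 1: S  =>  A B   (applied S -> A B)
  Step 2: A B  =>  A A B   (applied A -> A A)
  Step 3: A A B  =>  A A A B   (applied A -> A A)
  Step 4: A A A B  =>  a A A B   (applied A -> a)
  Step 5: a A A B  =>  a a A B   (applied A -> a)
  Step 6: a a A B  =>  a a A A B   (applied A -> A A)
  Step 7: a a A A B  =>  a a a A B   (applied A -> a)
  Step 8: a a a A B  =>  a a a a B   (applied A -> a)
  Step 9: a a a a B  =>  a a a a B B   (applied B -> B B)
  Step 10: a a a a B B  =>  a a a a B B B   (applied B -> B B)
  Step 11: a a a a B B B  =>  a a a a b B B   (applied B -> b)
  Step 12: a a a a b B B  =>  a a a a b b B   (applied B -> b)
  Step 13: a a a a b b B  =>  a a a a b b B B   (applied B -> B B)
  Step 14: a a a a b b B B  =>  a a a a b b b B   (applied B -> b)
  Step 15: a a a a b b b B  =>  a a a a b b b b   (applied B -> b)
Final yield: a a a a b b b b
Total rewrite steps: 15

15


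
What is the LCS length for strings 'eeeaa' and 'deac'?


DP table for LCS of 'eeeaa' and 'deac':
       d  e  a  c
    0  0  0  0  0
  e 0  0  1  1  1
  e 0  0  1  1  1
  e 0  0  1  1  1
  a 0  0  1  2  2
  a 0  0  1  2  2
LCS: 'ea'
LCS length = 2

2


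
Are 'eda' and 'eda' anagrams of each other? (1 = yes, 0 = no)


Sort characters of 'eda': 'ade'
Sort characters of 'eda': 'ade'
Sorted forms match -> they ARE anagrams
Result: 1

1


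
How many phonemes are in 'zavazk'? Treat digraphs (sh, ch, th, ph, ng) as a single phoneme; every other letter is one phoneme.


Parsing 'zavazk' greedily, digraphs first:
  'z' -> consonant phoneme (phonemes so far: 1)
  'a' -> vowel phoneme (phonemes so far: 2)
  'v' -> consonant phoneme (phonemes so far: 3)
  'a' -> vowel phoneme (phonemes so far: 4)
  'z' -> consonant phoneme (phonemes so far: 5)
  'k' -> consonant phoneme (phonemes so far: 6)
Total phonemes: 6

6
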